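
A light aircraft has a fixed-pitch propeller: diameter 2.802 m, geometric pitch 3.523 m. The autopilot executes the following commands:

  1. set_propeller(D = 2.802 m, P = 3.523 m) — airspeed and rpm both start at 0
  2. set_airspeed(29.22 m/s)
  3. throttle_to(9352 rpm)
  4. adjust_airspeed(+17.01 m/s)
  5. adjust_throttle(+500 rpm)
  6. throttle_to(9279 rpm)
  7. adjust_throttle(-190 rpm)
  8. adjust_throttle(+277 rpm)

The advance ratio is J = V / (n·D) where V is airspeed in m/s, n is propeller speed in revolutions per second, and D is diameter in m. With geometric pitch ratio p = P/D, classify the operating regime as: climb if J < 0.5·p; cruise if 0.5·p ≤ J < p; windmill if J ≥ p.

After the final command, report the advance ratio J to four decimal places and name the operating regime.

J = 0.1057, regime = climb

set_propeller: D = 2.802 m, P = 3.523 m (p = P/D = 1.257316); state ← (V=0, rpm=0)
set_airspeed(29.22): V ← 29.22 m/s
throttle_to(9352): rpm ← 9352
adjust_airspeed(+17.01): V ← 29.22 +17.01 = 46.23 m/s
adjust_throttle(+500): rpm ← 9352 +500 = 9852
throttle_to(9279): rpm ← 9279
adjust_throttle(-190): rpm ← 9279 -190 = 9089
adjust_throttle(+277): rpm ← 9089 +277 = 9366
final state: V = 46.23 m/s, rpm = 9366 → n = rpm/60 = 156.100000 rev/s
J = V / (n·D) = 46.23 / (156.100000 × 2.802) = 0.105695
regime bands: climb J<0.6287 | cruise [0.6287, 1.2573) | windmill J≥1.2573
J = 0.1057 → climb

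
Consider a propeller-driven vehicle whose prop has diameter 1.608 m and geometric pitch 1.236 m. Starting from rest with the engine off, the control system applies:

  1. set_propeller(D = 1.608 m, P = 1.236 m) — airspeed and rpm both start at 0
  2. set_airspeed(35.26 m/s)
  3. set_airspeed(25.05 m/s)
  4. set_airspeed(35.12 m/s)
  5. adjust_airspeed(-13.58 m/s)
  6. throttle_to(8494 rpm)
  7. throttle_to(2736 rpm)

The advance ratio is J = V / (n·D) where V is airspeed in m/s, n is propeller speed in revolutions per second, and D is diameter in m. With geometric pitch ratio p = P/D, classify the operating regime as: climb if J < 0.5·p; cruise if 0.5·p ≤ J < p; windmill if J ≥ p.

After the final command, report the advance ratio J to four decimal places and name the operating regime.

J = 0.2938, regime = climb

set_propeller: D = 1.608 m, P = 1.236 m (p = P/D = 0.768657); state ← (V=0, rpm=0)
set_airspeed(35.26): V ← 35.26 m/s
set_airspeed(25.05): V ← 25.05 m/s
set_airspeed(35.12): V ← 35.12 m/s
adjust_airspeed(-13.58): V ← 35.12 -13.58 = 21.54 m/s
throttle_to(8494): rpm ← 8494
throttle_to(2736): rpm ← 2736
final state: V = 21.54 m/s, rpm = 2736 → n = rpm/60 = 45.600000 rev/s
J = V / (n·D) = 21.54 / (45.600000 × 1.608) = 0.293761
regime bands: climb J<0.3843 | cruise [0.3843, 0.7687) | windmill J≥0.7687
J = 0.2938 → climb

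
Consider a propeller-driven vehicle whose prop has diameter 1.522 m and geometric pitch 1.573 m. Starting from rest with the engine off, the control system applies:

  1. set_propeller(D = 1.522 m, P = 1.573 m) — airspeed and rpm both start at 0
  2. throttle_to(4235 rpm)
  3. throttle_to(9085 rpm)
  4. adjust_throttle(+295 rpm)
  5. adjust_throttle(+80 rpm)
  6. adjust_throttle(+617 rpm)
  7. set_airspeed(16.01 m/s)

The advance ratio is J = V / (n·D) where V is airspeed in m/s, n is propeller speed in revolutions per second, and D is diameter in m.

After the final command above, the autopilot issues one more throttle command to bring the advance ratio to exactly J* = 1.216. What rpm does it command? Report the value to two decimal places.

set_propeller: D = 1.522 m, P = 1.573 m (p = P/D = 1.033509); state ← (V=0, rpm=0)
throttle_to(4235): rpm ← 4235
throttle_to(9085): rpm ← 9085
adjust_throttle(+295): rpm ← 9085 +295 = 9380
adjust_throttle(+80): rpm ← 9380 +80 = 9460
adjust_throttle(+617): rpm ← 9460 +617 = 10077
set_airspeed(16.01): V ← 16.01 m/s
final state: V = 16.01 m/s, rpm = 10077 → n = rpm/60 = 167.950000 rev/s
target J* = 1.216; solve J* = V/(n·D) for n: n = V/(J*·D) = 16.01/(1.216 × 1.522) = 8.650538 rev/s
rpm = 60·n = 519.032264

rpm = 519.03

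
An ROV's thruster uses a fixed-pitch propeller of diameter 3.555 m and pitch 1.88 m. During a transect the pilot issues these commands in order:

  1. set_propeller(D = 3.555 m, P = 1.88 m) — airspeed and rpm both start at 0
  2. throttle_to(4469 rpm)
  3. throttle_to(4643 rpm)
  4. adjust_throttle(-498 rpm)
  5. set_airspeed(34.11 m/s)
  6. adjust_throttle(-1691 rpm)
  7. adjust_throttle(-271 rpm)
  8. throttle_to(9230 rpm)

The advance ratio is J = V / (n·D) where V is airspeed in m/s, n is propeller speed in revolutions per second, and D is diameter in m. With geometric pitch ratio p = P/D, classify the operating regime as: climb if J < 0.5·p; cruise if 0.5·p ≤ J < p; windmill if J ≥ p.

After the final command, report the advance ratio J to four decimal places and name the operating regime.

J = 0.0624, regime = climb

set_propeller: D = 3.555 m, P = 1.88 m (p = P/D = 0.528833); state ← (V=0, rpm=0)
throttle_to(4469): rpm ← 4469
throttle_to(4643): rpm ← 4643
adjust_throttle(-498): rpm ← 4643 -498 = 4145
set_airspeed(34.11): V ← 34.11 m/s
adjust_throttle(-1691): rpm ← 4145 -1691 = 2454
adjust_throttle(-271): rpm ← 2454 -271 = 2183
throttle_to(9230): rpm ← 9230
final state: V = 34.11 m/s, rpm = 9230 → n = rpm/60 = 153.833333 rev/s
J = V / (n·D) = 34.11 / (153.833333 × 3.555) = 0.062372
regime bands: climb J<0.2644 | cruise [0.2644, 0.5288) | windmill J≥0.5288
J = 0.0624 → climb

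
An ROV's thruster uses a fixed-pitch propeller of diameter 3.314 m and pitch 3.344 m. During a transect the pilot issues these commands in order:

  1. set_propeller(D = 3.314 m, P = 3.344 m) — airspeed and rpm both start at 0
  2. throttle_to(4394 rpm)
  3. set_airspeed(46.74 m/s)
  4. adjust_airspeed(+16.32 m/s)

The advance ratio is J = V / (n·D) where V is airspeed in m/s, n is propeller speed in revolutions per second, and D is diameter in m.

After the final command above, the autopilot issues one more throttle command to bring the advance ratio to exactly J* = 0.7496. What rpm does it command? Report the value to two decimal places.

rpm = 1523.08

set_propeller: D = 3.314 m, P = 3.344 m (p = P/D = 1.009053); state ← (V=0, rpm=0)
throttle_to(4394): rpm ← 4394
set_airspeed(46.74): V ← 46.74 m/s
adjust_airspeed(+16.32): V ← 46.74 +16.32 = 63.06 m/s
final state: V = 63.06 m/s, rpm = 4394 → n = rpm/60 = 73.233333 rev/s
target J* = 0.7496; solve J* = V/(n·D) for n: n = V/(J*·D) = 63.06/(0.7496 × 3.314) = 25.384691 rev/s
rpm = 60·n = 1523.081471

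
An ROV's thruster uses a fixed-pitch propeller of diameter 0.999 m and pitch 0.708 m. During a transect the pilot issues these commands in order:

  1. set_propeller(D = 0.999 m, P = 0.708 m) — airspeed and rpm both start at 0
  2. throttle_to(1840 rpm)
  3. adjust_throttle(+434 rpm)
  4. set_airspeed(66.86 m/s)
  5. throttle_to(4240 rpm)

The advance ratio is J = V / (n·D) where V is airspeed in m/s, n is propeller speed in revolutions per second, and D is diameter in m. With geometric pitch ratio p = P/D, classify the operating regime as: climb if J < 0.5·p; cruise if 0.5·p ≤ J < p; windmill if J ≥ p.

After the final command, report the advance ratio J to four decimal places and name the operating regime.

set_propeller: D = 0.999 m, P = 0.708 m (p = P/D = 0.708709); state ← (V=0, rpm=0)
throttle_to(1840): rpm ← 1840
adjust_throttle(+434): rpm ← 1840 +434 = 2274
set_airspeed(66.86): V ← 66.86 m/s
throttle_to(4240): rpm ← 4240
final state: V = 66.86 m/s, rpm = 4240 → n = rpm/60 = 70.666667 rev/s
J = V / (n·D) = 66.86 / (70.666667 × 0.999) = 0.947079
regime bands: climb J<0.3544 | cruise [0.3544, 0.7087) | windmill J≥0.7087
J = 0.9471 → windmill

J = 0.9471, regime = windmill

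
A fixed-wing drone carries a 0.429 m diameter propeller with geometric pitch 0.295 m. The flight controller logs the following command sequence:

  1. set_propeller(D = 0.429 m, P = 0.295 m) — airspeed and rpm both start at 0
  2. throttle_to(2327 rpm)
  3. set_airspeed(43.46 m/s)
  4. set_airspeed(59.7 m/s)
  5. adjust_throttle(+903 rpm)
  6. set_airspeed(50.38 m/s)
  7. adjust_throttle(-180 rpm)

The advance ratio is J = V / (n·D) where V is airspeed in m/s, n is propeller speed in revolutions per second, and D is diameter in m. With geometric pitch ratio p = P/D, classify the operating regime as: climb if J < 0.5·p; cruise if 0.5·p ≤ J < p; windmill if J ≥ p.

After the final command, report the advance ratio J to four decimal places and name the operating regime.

J = 2.3102, regime = windmill

set_propeller: D = 0.429 m, P = 0.295 m (p = P/D = 0.687646); state ← (V=0, rpm=0)
throttle_to(2327): rpm ← 2327
set_airspeed(43.46): V ← 43.46 m/s
set_airspeed(59.7): V ← 59.7 m/s
adjust_throttle(+903): rpm ← 2327 +903 = 3230
set_airspeed(50.38): V ← 50.38 m/s
adjust_throttle(-180): rpm ← 3230 -180 = 3050
final state: V = 50.38 m/s, rpm = 3050 → n = rpm/60 = 50.833333 rev/s
J = V / (n·D) = 50.38 / (50.833333 × 0.429) = 2.310214
regime bands: climb J<0.3438 | cruise [0.3438, 0.6876) | windmill J≥0.6876
J = 2.3102 → windmill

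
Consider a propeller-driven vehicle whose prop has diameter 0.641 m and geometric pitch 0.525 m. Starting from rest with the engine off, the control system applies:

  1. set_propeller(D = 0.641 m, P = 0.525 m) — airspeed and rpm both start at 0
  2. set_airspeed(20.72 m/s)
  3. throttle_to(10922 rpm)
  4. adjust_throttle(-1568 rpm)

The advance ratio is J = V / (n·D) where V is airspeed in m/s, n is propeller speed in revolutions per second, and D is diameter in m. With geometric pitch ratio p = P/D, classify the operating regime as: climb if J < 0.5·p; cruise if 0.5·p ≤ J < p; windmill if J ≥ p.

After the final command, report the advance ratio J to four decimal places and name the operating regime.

J = 0.2073, regime = climb

set_propeller: D = 0.641 m, P = 0.525 m (p = P/D = 0.819033); state ← (V=0, rpm=0)
set_airspeed(20.72): V ← 20.72 m/s
throttle_to(10922): rpm ← 10922
adjust_throttle(-1568): rpm ← 10922 -1568 = 9354
final state: V = 20.72 m/s, rpm = 9354 → n = rpm/60 = 155.900000 rev/s
J = V / (n·D) = 20.72 / (155.900000 × 0.641) = 0.207341
regime bands: climb J<0.4095 | cruise [0.4095, 0.8190) | windmill J≥0.8190
J = 0.2073 → climb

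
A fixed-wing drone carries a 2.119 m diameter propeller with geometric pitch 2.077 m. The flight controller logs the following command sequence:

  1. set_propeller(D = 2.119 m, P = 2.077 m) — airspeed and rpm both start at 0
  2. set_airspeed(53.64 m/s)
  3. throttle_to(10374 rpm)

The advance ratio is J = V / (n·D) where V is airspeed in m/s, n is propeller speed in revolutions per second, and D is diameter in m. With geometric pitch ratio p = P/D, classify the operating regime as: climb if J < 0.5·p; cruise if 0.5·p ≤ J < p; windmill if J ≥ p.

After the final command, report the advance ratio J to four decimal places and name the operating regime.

J = 0.1464, regime = climb

set_propeller: D = 2.119 m, P = 2.077 m (p = P/D = 0.980179); state ← (V=0, rpm=0)
set_airspeed(53.64): V ← 53.64 m/s
throttle_to(10374): rpm ← 10374
final state: V = 53.64 m/s, rpm = 10374 → n = rpm/60 = 172.900000 rev/s
J = V / (n·D) = 53.64 / (172.900000 × 2.119) = 0.146407
regime bands: climb J<0.4901 | cruise [0.4901, 0.9802) | windmill J≥0.9802
J = 0.1464 → climb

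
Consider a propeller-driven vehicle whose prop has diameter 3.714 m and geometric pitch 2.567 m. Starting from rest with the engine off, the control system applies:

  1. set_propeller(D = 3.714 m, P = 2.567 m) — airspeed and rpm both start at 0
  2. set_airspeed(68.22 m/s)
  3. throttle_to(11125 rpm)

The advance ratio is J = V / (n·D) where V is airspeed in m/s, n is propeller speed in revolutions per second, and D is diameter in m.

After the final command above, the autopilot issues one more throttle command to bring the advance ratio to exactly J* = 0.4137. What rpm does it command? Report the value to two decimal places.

rpm = 2664.01

set_propeller: D = 3.714 m, P = 2.567 m (p = P/D = 0.691169); state ← (V=0, rpm=0)
set_airspeed(68.22): V ← 68.22 m/s
throttle_to(11125): rpm ← 11125
final state: V = 68.22 m/s, rpm = 11125 → n = rpm/60 = 185.416667 rev/s
target J* = 0.4137; solve J* = V/(n·D) for n: n = V/(J*·D) = 68.22/(0.4137 × 3.714) = 44.400135 rev/s
rpm = 60·n = 2664.008126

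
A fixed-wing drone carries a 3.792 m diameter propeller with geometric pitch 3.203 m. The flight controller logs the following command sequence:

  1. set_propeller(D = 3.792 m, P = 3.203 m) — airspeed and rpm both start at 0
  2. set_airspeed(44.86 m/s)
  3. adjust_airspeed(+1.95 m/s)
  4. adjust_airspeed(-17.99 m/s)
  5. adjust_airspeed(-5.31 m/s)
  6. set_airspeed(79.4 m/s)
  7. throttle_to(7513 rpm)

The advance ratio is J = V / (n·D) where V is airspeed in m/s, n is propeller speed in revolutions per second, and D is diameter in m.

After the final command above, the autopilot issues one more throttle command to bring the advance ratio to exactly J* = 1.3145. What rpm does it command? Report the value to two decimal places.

rpm = 955.75

set_propeller: D = 3.792 m, P = 3.203 m (p = P/D = 0.844673); state ← (V=0, rpm=0)
set_airspeed(44.86): V ← 44.86 m/s
adjust_airspeed(+1.95): V ← 44.86 +1.95 = 46.81 m/s
adjust_airspeed(-17.99): V ← 46.81 -17.99 = 28.82 m/s
adjust_airspeed(-5.31): V ← 28.82 -5.31 = 23.51 m/s
set_airspeed(79.4): V ← 79.4 m/s
throttle_to(7513): rpm ← 7513
final state: V = 79.4 m/s, rpm = 7513 → n = rpm/60 = 125.216667 rev/s
target J* = 1.3145; solve J* = V/(n·D) for n: n = V/(J*·D) = 79.4/(1.3145 × 3.792) = 15.929113 rev/s
rpm = 60·n = 955.746758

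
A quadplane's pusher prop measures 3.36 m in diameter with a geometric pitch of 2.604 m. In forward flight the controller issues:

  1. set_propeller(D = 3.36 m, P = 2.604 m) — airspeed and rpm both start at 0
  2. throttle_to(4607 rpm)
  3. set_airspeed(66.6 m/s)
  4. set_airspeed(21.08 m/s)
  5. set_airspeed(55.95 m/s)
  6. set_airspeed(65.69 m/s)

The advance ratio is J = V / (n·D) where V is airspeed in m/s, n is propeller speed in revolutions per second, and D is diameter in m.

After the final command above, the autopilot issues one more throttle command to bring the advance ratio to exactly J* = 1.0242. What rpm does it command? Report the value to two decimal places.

set_propeller: D = 3.36 m, P = 2.604 m (p = P/D = 0.775000); state ← (V=0, rpm=0)
throttle_to(4607): rpm ← 4607
set_airspeed(66.6): V ← 66.6 m/s
set_airspeed(21.08): V ← 21.08 m/s
set_airspeed(55.95): V ← 55.95 m/s
set_airspeed(65.69): V ← 65.69 m/s
final state: V = 65.69 m/s, rpm = 4607 → n = rpm/60 = 76.783333 rev/s
target J* = 1.0242; solve J* = V/(n·D) for n: n = V/(J*·D) = 65.69/(1.0242 × 3.36) = 19.088650 rev/s
rpm = 60·n = 1145.318995

rpm = 1145.32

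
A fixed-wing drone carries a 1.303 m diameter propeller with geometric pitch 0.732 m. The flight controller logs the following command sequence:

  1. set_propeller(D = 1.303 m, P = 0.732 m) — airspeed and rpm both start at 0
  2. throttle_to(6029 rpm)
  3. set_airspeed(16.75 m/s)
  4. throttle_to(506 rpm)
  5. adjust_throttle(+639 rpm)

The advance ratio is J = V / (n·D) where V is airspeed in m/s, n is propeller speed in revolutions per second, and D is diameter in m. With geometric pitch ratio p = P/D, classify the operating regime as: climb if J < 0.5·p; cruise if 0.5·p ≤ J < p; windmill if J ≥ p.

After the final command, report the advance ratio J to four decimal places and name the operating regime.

set_propeller: D = 1.303 m, P = 0.732 m (p = P/D = 0.561781); state ← (V=0, rpm=0)
throttle_to(6029): rpm ← 6029
set_airspeed(16.75): V ← 16.75 m/s
throttle_to(506): rpm ← 506
adjust_throttle(+639): rpm ← 506 +639 = 1145
final state: V = 16.75 m/s, rpm = 1145 → n = rpm/60 = 19.083333 rev/s
J = V / (n·D) = 16.75 / (19.083333 × 1.303) = 0.673622
regime bands: climb J<0.2809 | cruise [0.2809, 0.5618) | windmill J≥0.5618
J = 0.6736 → windmill

J = 0.6736, regime = windmill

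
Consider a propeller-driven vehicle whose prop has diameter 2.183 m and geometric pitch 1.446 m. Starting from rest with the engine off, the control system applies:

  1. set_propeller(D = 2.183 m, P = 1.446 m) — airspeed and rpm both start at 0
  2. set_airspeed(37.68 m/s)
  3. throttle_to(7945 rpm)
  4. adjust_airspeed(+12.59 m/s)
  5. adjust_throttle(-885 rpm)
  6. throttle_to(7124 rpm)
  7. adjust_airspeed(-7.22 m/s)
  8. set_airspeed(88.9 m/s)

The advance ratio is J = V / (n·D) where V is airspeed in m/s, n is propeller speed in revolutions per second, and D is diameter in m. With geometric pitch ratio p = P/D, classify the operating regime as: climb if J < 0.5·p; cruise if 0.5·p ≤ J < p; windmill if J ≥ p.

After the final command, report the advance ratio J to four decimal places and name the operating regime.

set_propeller: D = 2.183 m, P = 1.446 m (p = P/D = 0.662391); state ← (V=0, rpm=0)
set_airspeed(37.68): V ← 37.68 m/s
throttle_to(7945): rpm ← 7945
adjust_airspeed(+12.59): V ← 37.68 +12.59 = 50.27 m/s
adjust_throttle(-885): rpm ← 7945 -885 = 7060
throttle_to(7124): rpm ← 7124
adjust_airspeed(-7.22): V ← 50.27 -7.22 = 43.05 m/s
set_airspeed(88.9): V ← 88.9 m/s
final state: V = 88.9 m/s, rpm = 7124 → n = rpm/60 = 118.733333 rev/s
J = V / (n·D) = 88.9 / (118.733333 × 2.183) = 0.342985
regime bands: climb J<0.3312 | cruise [0.3312, 0.6624) | windmill J≥0.6624
J = 0.3430 → cruise

J = 0.3430, regime = cruise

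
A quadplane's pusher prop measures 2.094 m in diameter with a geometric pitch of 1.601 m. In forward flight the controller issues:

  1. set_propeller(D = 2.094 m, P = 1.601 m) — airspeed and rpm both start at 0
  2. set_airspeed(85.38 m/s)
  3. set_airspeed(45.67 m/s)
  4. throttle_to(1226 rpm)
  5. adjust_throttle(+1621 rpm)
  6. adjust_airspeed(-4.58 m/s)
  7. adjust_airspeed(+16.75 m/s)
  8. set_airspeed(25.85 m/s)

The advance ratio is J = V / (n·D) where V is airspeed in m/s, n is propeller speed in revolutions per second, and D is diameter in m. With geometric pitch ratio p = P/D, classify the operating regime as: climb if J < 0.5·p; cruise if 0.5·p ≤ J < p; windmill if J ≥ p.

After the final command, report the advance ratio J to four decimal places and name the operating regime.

J = 0.2602, regime = climb

set_propeller: D = 2.094 m, P = 1.601 m (p = P/D = 0.764565); state ← (V=0, rpm=0)
set_airspeed(85.38): V ← 85.38 m/s
set_airspeed(45.67): V ← 45.67 m/s
throttle_to(1226): rpm ← 1226
adjust_throttle(+1621): rpm ← 1226 +1621 = 2847
adjust_airspeed(-4.58): V ← 45.67 -4.58 = 41.09 m/s
adjust_airspeed(+16.75): V ← 41.09 +16.75 = 57.84 m/s
set_airspeed(25.85): V ← 25.85 m/s
final state: V = 25.85 m/s, rpm = 2847 → n = rpm/60 = 47.450000 rev/s
J = V / (n·D) = 25.85 / (47.450000 × 2.094) = 0.260164
regime bands: climb J<0.3823 | cruise [0.3823, 0.7646) | windmill J≥0.7646
J = 0.2602 → climb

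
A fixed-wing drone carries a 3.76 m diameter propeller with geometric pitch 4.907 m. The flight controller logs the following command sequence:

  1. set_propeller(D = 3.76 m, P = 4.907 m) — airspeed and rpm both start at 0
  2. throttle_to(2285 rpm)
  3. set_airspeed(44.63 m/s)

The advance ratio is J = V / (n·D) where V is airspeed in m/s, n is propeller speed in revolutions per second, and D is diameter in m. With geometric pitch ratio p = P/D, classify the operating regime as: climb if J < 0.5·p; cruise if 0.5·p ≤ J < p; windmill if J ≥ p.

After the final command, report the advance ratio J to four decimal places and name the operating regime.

J = 0.3117, regime = climb

set_propeller: D = 3.76 m, P = 4.907 m (p = P/D = 1.305053); state ← (V=0, rpm=0)
throttle_to(2285): rpm ← 2285
set_airspeed(44.63): V ← 44.63 m/s
final state: V = 44.63 m/s, rpm = 2285 → n = rpm/60 = 38.083333 rev/s
J = V / (n·D) = 44.63 / (38.083333 × 3.76) = 0.311677
regime bands: climb J<0.6525 | cruise [0.6525, 1.3051) | windmill J≥1.3051
J = 0.3117 → climb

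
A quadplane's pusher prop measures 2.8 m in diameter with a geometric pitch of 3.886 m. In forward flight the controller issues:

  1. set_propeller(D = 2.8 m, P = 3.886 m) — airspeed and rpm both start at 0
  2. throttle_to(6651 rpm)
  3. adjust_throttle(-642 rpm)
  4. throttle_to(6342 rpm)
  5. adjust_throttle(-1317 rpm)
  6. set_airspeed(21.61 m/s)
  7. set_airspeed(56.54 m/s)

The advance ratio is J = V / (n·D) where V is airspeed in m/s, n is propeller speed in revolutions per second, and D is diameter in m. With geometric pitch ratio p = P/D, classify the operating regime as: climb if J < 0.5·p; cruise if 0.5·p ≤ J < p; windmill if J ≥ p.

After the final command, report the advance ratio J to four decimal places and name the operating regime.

J = 0.2411, regime = climb

set_propeller: D = 2.8 m, P = 3.886 m (p = P/D = 1.387857); state ← (V=0, rpm=0)
throttle_to(6651): rpm ← 6651
adjust_throttle(-642): rpm ← 6651 -642 = 6009
throttle_to(6342): rpm ← 6342
adjust_throttle(-1317): rpm ← 6342 -1317 = 5025
set_airspeed(21.61): V ← 21.61 m/s
set_airspeed(56.54): V ← 56.54 m/s
final state: V = 56.54 m/s, rpm = 5025 → n = rpm/60 = 83.750000 rev/s
J = V / (n·D) = 56.54 / (83.750000 × 2.8) = 0.241109
regime bands: climb J<0.6939 | cruise [0.6939, 1.3879) | windmill J≥1.3879
J = 0.2411 → climb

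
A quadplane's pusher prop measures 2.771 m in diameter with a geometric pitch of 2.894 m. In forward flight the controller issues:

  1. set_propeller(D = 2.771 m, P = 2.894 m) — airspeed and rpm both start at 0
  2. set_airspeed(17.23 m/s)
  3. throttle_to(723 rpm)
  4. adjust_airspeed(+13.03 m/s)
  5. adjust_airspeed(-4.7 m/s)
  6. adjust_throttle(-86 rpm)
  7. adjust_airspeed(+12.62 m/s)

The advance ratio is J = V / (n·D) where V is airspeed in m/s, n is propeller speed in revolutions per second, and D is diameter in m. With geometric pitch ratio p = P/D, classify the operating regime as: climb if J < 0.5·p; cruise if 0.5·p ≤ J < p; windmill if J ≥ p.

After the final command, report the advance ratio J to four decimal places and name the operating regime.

set_propeller: D = 2.771 m, P = 2.894 m (p = P/D = 1.044388); state ← (V=0, rpm=0)
set_airspeed(17.23): V ← 17.23 m/s
throttle_to(723): rpm ← 723
adjust_airspeed(+13.03): V ← 17.23 +13.03 = 30.26 m/s
adjust_airspeed(-4.7): V ← 30.26 -4.7 = 25.56 m/s
adjust_throttle(-86): rpm ← 723 -86 = 637
adjust_airspeed(+12.62): V ← 25.56 +12.62 = 38.18 m/s
final state: V = 38.18 m/s, rpm = 637 → n = rpm/60 = 10.616667 rev/s
J = V / (n·D) = 38.18 / (10.616667 × 2.771) = 1.297810
regime bands: climb J<0.5222 | cruise [0.5222, 1.0444) | windmill J≥1.0444
J = 1.2978 → windmill

J = 1.2978, regime = windmill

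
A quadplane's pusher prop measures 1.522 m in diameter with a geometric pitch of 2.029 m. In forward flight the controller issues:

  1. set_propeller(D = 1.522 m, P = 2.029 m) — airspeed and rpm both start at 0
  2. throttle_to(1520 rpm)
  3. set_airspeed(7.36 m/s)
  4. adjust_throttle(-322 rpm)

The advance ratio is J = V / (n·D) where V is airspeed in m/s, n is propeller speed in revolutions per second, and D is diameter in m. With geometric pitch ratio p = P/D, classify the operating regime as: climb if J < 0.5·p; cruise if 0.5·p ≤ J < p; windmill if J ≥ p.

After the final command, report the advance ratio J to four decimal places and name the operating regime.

set_propeller: D = 1.522 m, P = 2.029 m (p = P/D = 1.333114); state ← (V=0, rpm=0)
throttle_to(1520): rpm ← 1520
set_airspeed(7.36): V ← 7.36 m/s
adjust_throttle(-322): rpm ← 1520 -322 = 1198
final state: V = 7.36 m/s, rpm = 1198 → n = rpm/60 = 19.966667 rev/s
J = V / (n·D) = 7.36 / (19.966667 × 1.522) = 0.242191
regime bands: climb J<0.6666 | cruise [0.6666, 1.3331) | windmill J≥1.3331
J = 0.2422 → climb

J = 0.2422, regime = climb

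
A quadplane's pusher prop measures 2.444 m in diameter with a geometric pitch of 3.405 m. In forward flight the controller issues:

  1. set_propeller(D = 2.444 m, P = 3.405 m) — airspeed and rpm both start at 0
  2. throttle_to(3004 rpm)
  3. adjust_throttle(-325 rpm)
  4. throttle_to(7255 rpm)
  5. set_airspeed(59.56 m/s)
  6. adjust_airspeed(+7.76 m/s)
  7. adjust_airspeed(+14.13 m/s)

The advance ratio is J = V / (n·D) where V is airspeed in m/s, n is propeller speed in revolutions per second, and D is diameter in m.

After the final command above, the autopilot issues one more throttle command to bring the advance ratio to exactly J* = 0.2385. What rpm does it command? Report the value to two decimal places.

set_propeller: D = 2.444 m, P = 3.405 m (p = P/D = 1.393208); state ← (V=0, rpm=0)
throttle_to(3004): rpm ← 3004
adjust_throttle(-325): rpm ← 3004 -325 = 2679
throttle_to(7255): rpm ← 7255
set_airspeed(59.56): V ← 59.56 m/s
adjust_airspeed(+7.76): V ← 59.56 +7.76 = 67.32 m/s
adjust_airspeed(+14.13): V ← 67.32 +14.13 = 81.45 m/s
final state: V = 81.45 m/s, rpm = 7255 → n = rpm/60 = 120.916667 rev/s
target J* = 0.2385; solve J* = V/(n·D) for n: n = V/(J*·D) = 81.45/(0.2385 × 2.444) = 139.733811 rev/s
rpm = 60·n = 8384.028657

rpm = 8384.03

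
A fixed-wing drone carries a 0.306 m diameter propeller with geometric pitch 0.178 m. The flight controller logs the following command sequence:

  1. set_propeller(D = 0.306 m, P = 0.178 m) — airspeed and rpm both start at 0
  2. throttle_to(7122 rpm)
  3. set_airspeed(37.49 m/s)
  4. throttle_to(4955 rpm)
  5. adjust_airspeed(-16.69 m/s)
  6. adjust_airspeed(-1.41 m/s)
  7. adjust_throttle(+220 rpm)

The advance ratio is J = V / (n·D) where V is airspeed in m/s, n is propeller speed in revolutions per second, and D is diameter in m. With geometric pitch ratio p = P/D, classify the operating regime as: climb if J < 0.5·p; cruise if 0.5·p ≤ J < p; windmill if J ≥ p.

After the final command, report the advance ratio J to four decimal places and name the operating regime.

J = 0.7347, regime = windmill

set_propeller: D = 0.306 m, P = 0.178 m (p = P/D = 0.581699); state ← (V=0, rpm=0)
throttle_to(7122): rpm ← 7122
set_airspeed(37.49): V ← 37.49 m/s
throttle_to(4955): rpm ← 4955
adjust_airspeed(-16.69): V ← 37.49 -16.69 = 20.8 m/s
adjust_airspeed(-1.41): V ← 20.8 -1.41 = 19.39 m/s
adjust_throttle(+220): rpm ← 4955 +220 = 5175
final state: V = 19.39 m/s, rpm = 5175 → n = rpm/60 = 86.250000 rev/s
J = V / (n·D) = 19.39 / (86.250000 × 0.306) = 0.734678
regime bands: climb J<0.2908 | cruise [0.2908, 0.5817) | windmill J≥0.5817
J = 0.7347 → windmill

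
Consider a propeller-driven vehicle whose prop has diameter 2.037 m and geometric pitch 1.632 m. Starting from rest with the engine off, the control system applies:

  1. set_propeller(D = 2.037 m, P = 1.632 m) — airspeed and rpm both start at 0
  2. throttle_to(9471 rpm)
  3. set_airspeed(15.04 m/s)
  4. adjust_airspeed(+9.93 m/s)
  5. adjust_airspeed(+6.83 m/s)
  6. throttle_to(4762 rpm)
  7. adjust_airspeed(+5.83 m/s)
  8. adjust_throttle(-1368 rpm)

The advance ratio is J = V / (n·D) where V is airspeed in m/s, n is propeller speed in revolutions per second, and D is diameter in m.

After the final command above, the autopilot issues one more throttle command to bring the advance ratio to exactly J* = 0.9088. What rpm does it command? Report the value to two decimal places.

rpm = 1219.62

set_propeller: D = 2.037 m, P = 1.632 m (p = P/D = 0.801178); state ← (V=0, rpm=0)
throttle_to(9471): rpm ← 9471
set_airspeed(15.04): V ← 15.04 m/s
adjust_airspeed(+9.93): V ← 15.04 +9.93 = 24.97 m/s
adjust_airspeed(+6.83): V ← 24.97 +6.83 = 31.8 m/s
throttle_to(4762): rpm ← 4762
adjust_airspeed(+5.83): V ← 31.8 +5.83 = 37.63 m/s
adjust_throttle(-1368): rpm ← 4762 -1368 = 3394
final state: V = 37.63 m/s, rpm = 3394 → n = rpm/60 = 56.566667 rev/s
target J* = 0.9088; solve J* = V/(n·D) for n: n = V/(J*·D) = 37.63/(0.9088 × 2.037) = 20.327074 rev/s
rpm = 60·n = 1219.624448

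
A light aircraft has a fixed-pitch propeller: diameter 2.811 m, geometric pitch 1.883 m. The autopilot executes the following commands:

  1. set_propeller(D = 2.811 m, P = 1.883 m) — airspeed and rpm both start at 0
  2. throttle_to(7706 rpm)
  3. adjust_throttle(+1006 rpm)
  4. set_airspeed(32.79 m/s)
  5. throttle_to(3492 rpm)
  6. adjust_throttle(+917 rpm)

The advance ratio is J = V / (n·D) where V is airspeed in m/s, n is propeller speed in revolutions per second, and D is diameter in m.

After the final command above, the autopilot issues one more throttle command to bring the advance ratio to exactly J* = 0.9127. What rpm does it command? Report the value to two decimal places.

rpm = 766.84

set_propeller: D = 2.811 m, P = 1.883 m (p = P/D = 0.669868); state ← (V=0, rpm=0)
throttle_to(7706): rpm ← 7706
adjust_throttle(+1006): rpm ← 7706 +1006 = 8712
set_airspeed(32.79): V ← 32.79 m/s
throttle_to(3492): rpm ← 3492
adjust_throttle(+917): rpm ← 3492 +917 = 4409
final state: V = 32.79 m/s, rpm = 4409 → n = rpm/60 = 73.483333 rev/s
target J* = 0.9127; solve J* = V/(n·D) for n: n = V/(J*·D) = 32.79/(0.9127 × 2.811) = 12.780638 rev/s
rpm = 60·n = 766.838256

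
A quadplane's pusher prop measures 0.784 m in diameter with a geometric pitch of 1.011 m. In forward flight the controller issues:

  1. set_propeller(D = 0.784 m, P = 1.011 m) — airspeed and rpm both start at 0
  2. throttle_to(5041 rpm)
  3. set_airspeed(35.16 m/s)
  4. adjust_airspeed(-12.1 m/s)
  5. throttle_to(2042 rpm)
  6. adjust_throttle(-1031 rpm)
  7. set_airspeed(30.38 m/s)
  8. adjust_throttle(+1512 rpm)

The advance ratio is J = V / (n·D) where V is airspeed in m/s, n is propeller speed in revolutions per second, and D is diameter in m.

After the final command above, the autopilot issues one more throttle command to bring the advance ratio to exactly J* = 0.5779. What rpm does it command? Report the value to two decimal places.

set_propeller: D = 0.784 m, P = 1.011 m (p = P/D = 1.289541); state ← (V=0, rpm=0)
throttle_to(5041): rpm ← 5041
set_airspeed(35.16): V ← 35.16 m/s
adjust_airspeed(-12.1): V ← 35.16 -12.1 = 23.06 m/s
throttle_to(2042): rpm ← 2042
adjust_throttle(-1031): rpm ← 2042 -1031 = 1011
set_airspeed(30.38): V ← 30.38 m/s
adjust_throttle(+1512): rpm ← 1011 +1512 = 2523
final state: V = 30.38 m/s, rpm = 2523 → n = rpm/60 = 42.050000 rev/s
target J* = 0.5779; solve J* = V/(n·D) for n: n = V/(J*·D) = 30.38/(0.5779 × 0.784) = 67.053123 rev/s
rpm = 60·n = 4023.187403

rpm = 4023.19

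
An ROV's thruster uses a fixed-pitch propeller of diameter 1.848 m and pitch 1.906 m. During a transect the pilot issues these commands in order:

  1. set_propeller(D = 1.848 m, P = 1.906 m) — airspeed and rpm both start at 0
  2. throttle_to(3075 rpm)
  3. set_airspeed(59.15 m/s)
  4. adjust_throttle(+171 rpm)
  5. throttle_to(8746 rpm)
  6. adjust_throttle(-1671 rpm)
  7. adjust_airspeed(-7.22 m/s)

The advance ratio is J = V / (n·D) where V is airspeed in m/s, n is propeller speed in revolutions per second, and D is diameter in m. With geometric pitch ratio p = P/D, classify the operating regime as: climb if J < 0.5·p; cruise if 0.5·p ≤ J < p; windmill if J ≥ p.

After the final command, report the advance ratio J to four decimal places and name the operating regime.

set_propeller: D = 1.848 m, P = 1.906 m (p = P/D = 1.031385); state ← (V=0, rpm=0)
throttle_to(3075): rpm ← 3075
set_airspeed(59.15): V ← 59.15 m/s
adjust_throttle(+171): rpm ← 3075 +171 = 3246
throttle_to(8746): rpm ← 8746
adjust_throttle(-1671): rpm ← 8746 -1671 = 7075
adjust_airspeed(-7.22): V ← 59.15 -7.22 = 51.93 m/s
final state: V = 51.93 m/s, rpm = 7075 → n = rpm/60 = 117.916667 rev/s
J = V / (n·D) = 51.93 / (117.916667 × 1.848) = 0.238309
regime bands: climb J<0.5157 | cruise [0.5157, 1.0314) | windmill J≥1.0314
J = 0.2383 → climb

J = 0.2383, regime = climb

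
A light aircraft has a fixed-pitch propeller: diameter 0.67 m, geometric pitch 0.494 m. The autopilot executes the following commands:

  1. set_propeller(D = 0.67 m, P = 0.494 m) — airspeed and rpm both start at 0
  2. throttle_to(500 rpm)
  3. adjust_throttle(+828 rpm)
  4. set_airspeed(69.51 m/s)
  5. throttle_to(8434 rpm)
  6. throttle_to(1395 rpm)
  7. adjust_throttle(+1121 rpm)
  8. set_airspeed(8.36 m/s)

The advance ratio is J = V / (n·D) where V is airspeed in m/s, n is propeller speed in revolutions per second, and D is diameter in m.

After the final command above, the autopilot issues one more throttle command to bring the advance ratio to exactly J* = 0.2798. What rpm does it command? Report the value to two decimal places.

set_propeller: D = 0.67 m, P = 0.494 m (p = P/D = 0.737313); state ← (V=0, rpm=0)
throttle_to(500): rpm ← 500
adjust_throttle(+828): rpm ← 500 +828 = 1328
set_airspeed(69.51): V ← 69.51 m/s
throttle_to(8434): rpm ← 8434
throttle_to(1395): rpm ← 1395
adjust_throttle(+1121): rpm ← 1395 +1121 = 2516
set_airspeed(8.36): V ← 8.36 m/s
final state: V = 8.36 m/s, rpm = 2516 → n = rpm/60 = 41.933333 rev/s
target J* = 0.2798; solve J* = V/(n·D) for n: n = V/(J*·D) = 8.36/(0.2798 × 0.67) = 44.594753 rev/s
rpm = 60·n = 2675.685191

rpm = 2675.69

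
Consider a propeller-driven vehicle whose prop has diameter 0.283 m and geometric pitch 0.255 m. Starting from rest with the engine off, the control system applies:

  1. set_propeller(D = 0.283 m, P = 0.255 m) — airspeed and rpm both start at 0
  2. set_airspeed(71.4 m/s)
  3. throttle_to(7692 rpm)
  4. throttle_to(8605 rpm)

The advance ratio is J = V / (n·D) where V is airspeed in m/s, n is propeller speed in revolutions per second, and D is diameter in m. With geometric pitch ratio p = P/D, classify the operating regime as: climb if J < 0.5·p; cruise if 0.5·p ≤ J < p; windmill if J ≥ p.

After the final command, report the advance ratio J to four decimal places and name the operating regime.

set_propeller: D = 0.283 m, P = 0.255 m (p = P/D = 0.901060); state ← (V=0, rpm=0)
set_airspeed(71.4): V ← 71.4 m/s
throttle_to(7692): rpm ← 7692
throttle_to(8605): rpm ← 8605
final state: V = 71.4 m/s, rpm = 8605 → n = rpm/60 = 143.416667 rev/s
J = V / (n·D) = 71.4 / (143.416667 × 0.283) = 1.759188
regime bands: climb J<0.4505 | cruise [0.4505, 0.9011) | windmill J≥0.9011
J = 1.7592 → windmill

J = 1.7592, regime = windmill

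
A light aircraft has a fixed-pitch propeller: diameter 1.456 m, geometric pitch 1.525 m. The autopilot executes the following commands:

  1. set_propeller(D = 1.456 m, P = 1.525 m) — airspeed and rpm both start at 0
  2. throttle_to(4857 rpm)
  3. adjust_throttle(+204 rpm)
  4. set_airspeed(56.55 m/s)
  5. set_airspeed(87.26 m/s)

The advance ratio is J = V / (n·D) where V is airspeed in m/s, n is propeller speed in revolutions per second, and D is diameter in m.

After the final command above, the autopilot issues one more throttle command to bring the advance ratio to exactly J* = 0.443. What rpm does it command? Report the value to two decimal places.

rpm = 8117.11

set_propeller: D = 1.456 m, P = 1.525 m (p = P/D = 1.047390); state ← (V=0, rpm=0)
throttle_to(4857): rpm ← 4857
adjust_throttle(+204): rpm ← 4857 +204 = 5061
set_airspeed(56.55): V ← 56.55 m/s
set_airspeed(87.26): V ← 87.26 m/s
final state: V = 87.26 m/s, rpm = 5061 → n = rpm/60 = 84.350000 rev/s
target J* = 0.443; solve J* = V/(n·D) for n: n = V/(J*·D) = 87.26/(0.443 × 1.456) = 135.285144 rev/s
rpm = 60·n = 8117.108625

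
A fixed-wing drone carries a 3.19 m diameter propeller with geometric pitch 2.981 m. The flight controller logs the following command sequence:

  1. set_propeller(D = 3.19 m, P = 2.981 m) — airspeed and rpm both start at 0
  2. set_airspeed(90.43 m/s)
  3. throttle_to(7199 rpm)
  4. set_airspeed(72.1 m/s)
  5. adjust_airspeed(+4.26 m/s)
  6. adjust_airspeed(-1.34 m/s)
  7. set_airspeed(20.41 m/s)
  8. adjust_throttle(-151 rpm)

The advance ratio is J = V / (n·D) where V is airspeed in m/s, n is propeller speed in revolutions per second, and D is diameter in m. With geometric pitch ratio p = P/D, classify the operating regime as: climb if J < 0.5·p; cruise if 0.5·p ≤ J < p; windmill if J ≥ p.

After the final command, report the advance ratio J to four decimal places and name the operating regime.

set_propeller: D = 3.19 m, P = 2.981 m (p = P/D = 0.934483); state ← (V=0, rpm=0)
set_airspeed(90.43): V ← 90.43 m/s
throttle_to(7199): rpm ← 7199
set_airspeed(72.1): V ← 72.1 m/s
adjust_airspeed(+4.26): V ← 72.1 +4.26 = 76.36 m/s
adjust_airspeed(-1.34): V ← 76.36 -1.34 = 75.02 m/s
set_airspeed(20.41): V ← 20.41 m/s
adjust_throttle(-151): rpm ← 7199 -151 = 7048
final state: V = 20.41 m/s, rpm = 7048 → n = rpm/60 = 117.466667 rev/s
J = V / (n·D) = 20.41 / (117.466667 × 3.19) = 0.054468
regime bands: climb J<0.4672 | cruise [0.4672, 0.9345) | windmill J≥0.9345
J = 0.0545 → climb

J = 0.0545, regime = climb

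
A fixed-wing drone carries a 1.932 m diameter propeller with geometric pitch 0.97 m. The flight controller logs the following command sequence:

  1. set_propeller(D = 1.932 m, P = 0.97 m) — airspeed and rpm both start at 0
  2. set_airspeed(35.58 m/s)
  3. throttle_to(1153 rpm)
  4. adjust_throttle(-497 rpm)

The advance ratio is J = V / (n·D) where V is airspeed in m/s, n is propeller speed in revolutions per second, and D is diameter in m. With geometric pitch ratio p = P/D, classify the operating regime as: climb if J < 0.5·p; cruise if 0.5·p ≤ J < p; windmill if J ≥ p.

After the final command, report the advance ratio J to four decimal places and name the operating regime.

J = 1.6844, regime = windmill

set_propeller: D = 1.932 m, P = 0.97 m (p = P/D = 0.502070); state ← (V=0, rpm=0)
set_airspeed(35.58): V ← 35.58 m/s
throttle_to(1153): rpm ← 1153
adjust_throttle(-497): rpm ← 1153 -497 = 656
final state: V = 35.58 m/s, rpm = 656 → n = rpm/60 = 10.933333 rev/s
J = V / (n·D) = 35.58 / (10.933333 × 1.932) = 1.684404
regime bands: climb J<0.2510 | cruise [0.2510, 0.5021) | windmill J≥0.5021
J = 1.6844 → windmill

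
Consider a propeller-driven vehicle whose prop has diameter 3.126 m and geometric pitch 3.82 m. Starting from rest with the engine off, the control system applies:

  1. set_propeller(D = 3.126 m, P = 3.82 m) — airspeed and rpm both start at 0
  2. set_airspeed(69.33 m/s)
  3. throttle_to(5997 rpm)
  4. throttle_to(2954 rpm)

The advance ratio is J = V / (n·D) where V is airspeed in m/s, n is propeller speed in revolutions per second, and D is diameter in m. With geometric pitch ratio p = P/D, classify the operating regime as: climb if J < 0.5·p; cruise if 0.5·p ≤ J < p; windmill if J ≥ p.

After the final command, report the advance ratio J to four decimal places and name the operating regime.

set_propeller: D = 3.126 m, P = 3.82 m (p = P/D = 1.222009); state ← (V=0, rpm=0)
set_airspeed(69.33): V ← 69.33 m/s
throttle_to(5997): rpm ← 5997
throttle_to(2954): rpm ← 2954
final state: V = 69.33 m/s, rpm = 2954 → n = rpm/60 = 49.233333 rev/s
J = V / (n·D) = 69.33 / (49.233333 × 3.126) = 0.450477
regime bands: climb J<0.6110 | cruise [0.6110, 1.2220) | windmill J≥1.2220
J = 0.4505 → climb

J = 0.4505, regime = climb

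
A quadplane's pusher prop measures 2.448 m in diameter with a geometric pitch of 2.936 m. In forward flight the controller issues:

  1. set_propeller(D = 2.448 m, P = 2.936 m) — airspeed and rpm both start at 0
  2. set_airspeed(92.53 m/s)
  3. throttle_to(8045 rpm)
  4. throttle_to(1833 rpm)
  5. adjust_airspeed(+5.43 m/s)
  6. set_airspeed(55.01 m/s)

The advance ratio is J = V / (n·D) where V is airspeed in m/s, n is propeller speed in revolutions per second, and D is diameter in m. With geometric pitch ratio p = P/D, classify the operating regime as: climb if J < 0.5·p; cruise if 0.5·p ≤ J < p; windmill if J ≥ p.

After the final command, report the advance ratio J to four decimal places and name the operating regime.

set_propeller: D = 2.448 m, P = 2.936 m (p = P/D = 1.199346); state ← (V=0, rpm=0)
set_airspeed(92.53): V ← 92.53 m/s
throttle_to(8045): rpm ← 8045
throttle_to(1833): rpm ← 1833
adjust_airspeed(+5.43): V ← 92.53 +5.43 = 97.96 m/s
set_airspeed(55.01): V ← 55.01 m/s
final state: V = 55.01 m/s, rpm = 1833 → n = rpm/60 = 30.550000 rev/s
J = V / (n·D) = 55.01 / (30.550000 × 2.448) = 0.735562
regime bands: climb J<0.5997 | cruise [0.5997, 1.1993) | windmill J≥1.1993
J = 0.7356 → cruise

J = 0.7356, regime = cruise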